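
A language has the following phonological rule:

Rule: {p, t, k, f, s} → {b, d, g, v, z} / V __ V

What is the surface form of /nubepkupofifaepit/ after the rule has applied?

/p/ is a voiceless obstruent between vowels /u/ and /o/, so it voices to [b].
/f/ is a voiceless obstruent between vowels /o/ and /i/, so it voices to [v].
/f/ is a voiceless obstruent between vowels /i/ and /a/, so it voices to [v].
/p/ is a voiceless obstruent between vowels /e/ and /i/, so it voices to [b].
The other instances of /p/, /k/, /t/ do not occur in the required environment and remain unchanged.
Surface form: [nubepkubovivaebit].

nubepkubovivaebit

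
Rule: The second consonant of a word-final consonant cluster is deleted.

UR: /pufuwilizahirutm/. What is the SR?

/m/ is the second consonant of a word-final cluster /tm/, so it deletes.
The other instances of /p/, /f/, /w/, /l/, /z/, /h/, /r/, /t/ do not occur in the required environment and remain unchanged.
Surface form: [pufuwilizahirut].

pufuwilizahirut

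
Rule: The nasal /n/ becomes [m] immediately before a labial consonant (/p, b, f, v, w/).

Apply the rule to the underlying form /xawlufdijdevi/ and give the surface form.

No segment of /xawlufdijdevi/ meets the structural description of the rule, so the form surfaces unchanged.

xawlufdijdevi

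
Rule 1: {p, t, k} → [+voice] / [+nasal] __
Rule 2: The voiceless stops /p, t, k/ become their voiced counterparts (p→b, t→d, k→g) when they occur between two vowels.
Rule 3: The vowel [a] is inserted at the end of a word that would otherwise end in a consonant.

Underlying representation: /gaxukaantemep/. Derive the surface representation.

Rule 1 (post-nasal voicing): /t/ is a voiceless stop immediately after the nasal /n/, so it voices to [d]. /gaxukaantemep/ → gaxukaandemep.
Rule 2 (intervocalic voicing): /k/ is a voiceless stop between vowels /u/ and /a/, so it voices to [g]. /gaxukaandemep/ → gaxugaandemep.
Rule 3 (final a-epenthesis): the form ends in the consonant /p/, so [a] is inserted word-finally. /gaxugaandemep/ → gaxugaandemepa.

gaxugaandemepa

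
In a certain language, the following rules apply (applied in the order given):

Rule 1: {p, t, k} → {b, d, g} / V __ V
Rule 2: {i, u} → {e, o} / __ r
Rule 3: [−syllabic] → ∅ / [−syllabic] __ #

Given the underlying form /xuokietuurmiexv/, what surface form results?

Rule 1 (intervocalic voicing): /k/ is a voiceless stop between vowels /o/ and /i/, so it voices to [g]. /t/ is a voiceless stop between vowels /e/ and /u/, so it voices to [d]. /xuokietuurmiexv/ → xuogieduurmiexv.
Rule 2 (pre-rhotic lowering): /u/ is a high vowel immediately before /r/, so it lowers to [o]. /xuogieduurmiexv/ → xuogieduormiexv.
Rule 3 (final cluster simplification): /v/ is the second consonant of a word-final cluster /xv/, so it deletes. /xuogieduormiexv/ → xuogieduormiex.

xuogieduormiex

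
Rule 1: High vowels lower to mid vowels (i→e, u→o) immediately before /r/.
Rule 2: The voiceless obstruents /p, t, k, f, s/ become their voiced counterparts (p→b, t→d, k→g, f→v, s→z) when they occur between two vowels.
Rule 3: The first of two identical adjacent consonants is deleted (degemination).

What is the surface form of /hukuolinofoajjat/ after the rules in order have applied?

huguolinovoajat

Rule 1 (pre-rhotic lowering): no segment meets the environment; /hukuolinofoajjat/ is unchanged.
Rule 2 (intervocalic voicing): /k/ is a voiceless obstruent between vowels /u/ and /u/, so it voices to [g]. /f/ is a voiceless obstruent between vowels /o/ and /o/, so it voices to [v]. /hukuolinofoajjat/ → huguolinovoajjat.
Rule 3 (degemination): /jj/ is a geminate; the first /j/ deletes. /huguolinovoajjat/ → huguolinovoajat.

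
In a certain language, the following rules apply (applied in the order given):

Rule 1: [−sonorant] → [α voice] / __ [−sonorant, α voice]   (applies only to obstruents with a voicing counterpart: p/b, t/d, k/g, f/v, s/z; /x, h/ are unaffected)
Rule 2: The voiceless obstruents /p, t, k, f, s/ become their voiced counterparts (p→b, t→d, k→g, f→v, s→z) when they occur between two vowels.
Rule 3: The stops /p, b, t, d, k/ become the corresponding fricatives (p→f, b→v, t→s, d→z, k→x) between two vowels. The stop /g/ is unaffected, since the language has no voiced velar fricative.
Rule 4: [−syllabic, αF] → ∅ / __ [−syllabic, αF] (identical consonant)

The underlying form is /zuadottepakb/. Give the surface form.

zuazotevagb

Rule 1 (regressive voicing assimilation): /k/ precedes the voiced obstruent /b/, so it voices to [g] by assimilation. /zuadottepakb/ → zuadottepagb.
Rule 2 (intervocalic voicing): /p/ is a voiceless obstruent between vowels /e/ and /a/, so it voices to [b]. /zuadottepagb/ → zuadottebagb.
Rule 3 (intervocalic spirantization): /d/ is a stop between vowels /a/ and /o/, so it spirantizes to the fricative [z]. /b/ is a stop between vowels /e/ and /a/, so it spirantizes to the fricative [v]. /zuadottebagb/ → zuazottevagb.
Rule 4 (degemination): /tt/ is a geminate; the first /t/ deletes. /zuazottevagb/ → zuazotevagb.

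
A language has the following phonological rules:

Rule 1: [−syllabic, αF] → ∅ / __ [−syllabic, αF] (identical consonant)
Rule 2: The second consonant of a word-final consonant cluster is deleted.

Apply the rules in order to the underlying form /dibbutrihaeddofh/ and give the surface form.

Rule 1 (degemination): /bb/ is a geminate; the first /b/ deletes. /dd/ is a geminate; the first /d/ deletes. /dibbutrihaeddofh/ → dibutrihaedofh.
Rule 2 (final cluster simplification): /h/ is the second consonant of a word-final cluster /fh/, so it deletes. /dibutrihaedofh/ → dibutrihaedof.

dibutrihaedof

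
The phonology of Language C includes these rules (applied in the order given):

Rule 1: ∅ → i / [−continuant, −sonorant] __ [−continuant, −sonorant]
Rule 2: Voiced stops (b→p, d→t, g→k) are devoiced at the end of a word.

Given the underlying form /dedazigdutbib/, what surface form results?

dedazigidutibip

Rule 1 (stop-cluster i-epenthesis): /g/ and /d/ form a stop–stop cluster, so [i] is inserted between them. /t/ and /b/ form a stop–stop cluster, so [i] is inserted between them. /dedazigdutbib/ → dedazigidutibib.
Rule 2 (final devoicing): /b/ is a voiced stop in word-final position, so it devoices to [p]. /dedazigidutibib/ → dedazigidutibip.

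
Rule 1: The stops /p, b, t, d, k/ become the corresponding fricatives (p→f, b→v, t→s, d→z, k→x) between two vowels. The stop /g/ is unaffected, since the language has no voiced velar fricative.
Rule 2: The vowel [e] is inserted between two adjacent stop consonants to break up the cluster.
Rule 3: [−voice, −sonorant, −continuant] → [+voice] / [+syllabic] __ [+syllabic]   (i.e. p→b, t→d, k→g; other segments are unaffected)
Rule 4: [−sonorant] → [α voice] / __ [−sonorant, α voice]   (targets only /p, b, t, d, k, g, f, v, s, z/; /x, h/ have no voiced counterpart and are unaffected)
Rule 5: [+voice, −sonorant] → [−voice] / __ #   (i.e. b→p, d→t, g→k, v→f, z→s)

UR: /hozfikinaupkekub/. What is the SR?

Rule 1 (intervocalic spirantization): /k/ is a stop between vowels /i/ and /i/, so it spirantizes to the fricative [x]. /k/ is a stop between vowels /e/ and /u/, so it spirantizes to the fricative [x]. /hozfikinaupkekub/ → hozfixinaupkexub.
Rule 2 (stop-cluster e-epenthesis): /p/ and /k/ form a stop–stop cluster, so [e] is inserted between them. /hozfixinaupkexub/ → hozfixinaupekexub.
Rule 3 (intervocalic voicing): /p/ is a voiceless stop between vowels /u/ and /e/, so it voices to [b]. /k/ is a voiceless stop between vowels /e/ and /e/, so it voices to [g]. /hozfixinaupekexub/ → hozfixinaubegexub.
Rule 4 (regressive voicing assimilation): /z/ precedes the voiceless obstruent /f/, so it devoices to [s] by assimilation. /hozfixinaubegexub/ → hosfixinaubegexub.
Rule 5 (final devoicing): /b/ is a voiced obstruent in word-final position, so it devoices to [p]. /hosfixinaubegexub/ → hosfixinaubegexup.

hosfixinaubegexup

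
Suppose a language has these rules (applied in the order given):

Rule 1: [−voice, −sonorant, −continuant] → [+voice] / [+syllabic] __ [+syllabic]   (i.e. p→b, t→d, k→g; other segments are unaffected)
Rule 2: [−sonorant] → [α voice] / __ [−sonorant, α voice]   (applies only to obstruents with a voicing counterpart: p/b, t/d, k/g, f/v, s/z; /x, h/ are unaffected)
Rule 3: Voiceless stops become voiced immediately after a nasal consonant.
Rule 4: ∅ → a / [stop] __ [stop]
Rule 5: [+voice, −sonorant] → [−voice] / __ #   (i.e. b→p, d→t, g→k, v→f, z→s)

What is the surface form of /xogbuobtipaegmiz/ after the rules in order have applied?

xogabuopatibaegmis

Rule 1 (intervocalic voicing): /p/ is a voiceless stop between vowels /i/ and /a/, so it voices to [b]. /xogbuobtipaegmiz/ → xogbuobtibaegmiz.
Rule 2 (regressive voicing assimilation): /b/ precedes the voiceless obstruent /t/, so it devoices to [p] by assimilation. /xogbuobtibaegmiz/ → xogbuoptibaegmiz.
Rule 3 (post-nasal voicing): no segment meets the environment; /xogbuoptibaegmiz/ is unchanged.
Rule 4 (stop-cluster a-epenthesis): /g/ and /b/ form a stop–stop cluster, so [a] is inserted between them. /p/ and /t/ form a stop–stop cluster, so [a] is inserted between them. /xogbuoptibaegmiz/ → xogabuopatibaegmiz.
Rule 5 (final devoicing): /z/ is a voiced obstruent in word-final position, so it devoices to [s]. /xogabuopatibaegmiz/ → xogabuopatibaegmis.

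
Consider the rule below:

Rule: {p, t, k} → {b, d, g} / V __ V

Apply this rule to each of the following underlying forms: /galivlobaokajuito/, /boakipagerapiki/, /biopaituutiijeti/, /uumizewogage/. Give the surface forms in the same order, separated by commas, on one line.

galivlobaogajuido, boagibagerabigi, biobaiduudiijedi, uumizewogage

/galivlobaokajuito/: /k/ is a voiceless stop between vowels /o/ and /a/, so it voices to [g]. /t/ is a voiceless stop between vowels /i/ and /o/, so it voices to [d]. → [galivlobaogajuido].
/boakipagerapiki/: /k/ is a voiceless stop between vowels /a/ and /i/, so it voices to [g]. /p/ is a voiceless stop between vowels /i/ and /a/, so it voices to [b]. /p/ is a voiceless stop between vowels /a/ and /i/, so it voices to [b]. /k/ is a voiceless stop between vowels /i/ and /i/, so it voices to [g]. → [boagibagerabigi].
/biopaituutiijeti/: /p/ is a voiceless stop between vowels /o/ and /a/, so it voices to [b]. /t/ is a voiceless stop between vowels /i/ and /u/, so it voices to [d]. /t/ is a voiceless stop between vowels /u/ and /i/, so it voices to [d]. /t/ is a voiceless stop between vowels /e/ and /i/, so it voices to [d]. → [biobaiduudiijedi].
/uumizewogage/: the rule's environment is not met; surfaces unchanged as [uumizewogage].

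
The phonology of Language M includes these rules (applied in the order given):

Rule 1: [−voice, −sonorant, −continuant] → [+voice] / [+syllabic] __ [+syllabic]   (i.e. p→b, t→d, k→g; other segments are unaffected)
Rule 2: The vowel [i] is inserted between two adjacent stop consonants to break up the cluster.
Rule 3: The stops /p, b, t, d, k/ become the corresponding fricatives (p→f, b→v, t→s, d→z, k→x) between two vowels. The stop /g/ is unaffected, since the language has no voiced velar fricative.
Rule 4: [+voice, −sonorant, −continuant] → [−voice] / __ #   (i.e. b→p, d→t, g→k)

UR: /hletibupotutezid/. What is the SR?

hlezivuvozuzezit

Rule 1 (intervocalic voicing): /t/ is a voiceless stop between vowels /e/ and /i/, so it voices to [d]. /p/ is a voiceless stop between vowels /u/ and /o/, so it voices to [b]. /t/ is a voiceless stop between vowels /o/ and /u/, so it voices to [d]. /t/ is a voiceless stop between vowels /u/ and /e/, so it voices to [d]. /hletibupotutezid/ → hledibubodudezid.
Rule 2 (stop-cluster i-epenthesis): no segment meets the environment; /hledibubodudezid/ is unchanged.
Rule 3 (intervocalic spirantization): /d/ is a stop between vowels /e/ and /i/, so it spirantizes to the fricative [z]. /b/ is a stop between vowels /i/ and /u/, so it spirantizes to the fricative [v]. /b/ is a stop between vowels /u/ and /o/, so it spirantizes to the fricative [v]. /d/ is a stop between vowels /o/ and /u/, so it spirantizes to the fricative [z]. /d/ is a stop between vowels /u/ and /e/, so it spirantizes to the fricative [z]. /hledibubodudezid/ → hlezivuvozuzezid.
Rule 4 (final devoicing): /d/ is a voiced stop in word-final position, so it devoices to [t]. /hlezivuvozuzezid/ → hlezivuvozuzezit.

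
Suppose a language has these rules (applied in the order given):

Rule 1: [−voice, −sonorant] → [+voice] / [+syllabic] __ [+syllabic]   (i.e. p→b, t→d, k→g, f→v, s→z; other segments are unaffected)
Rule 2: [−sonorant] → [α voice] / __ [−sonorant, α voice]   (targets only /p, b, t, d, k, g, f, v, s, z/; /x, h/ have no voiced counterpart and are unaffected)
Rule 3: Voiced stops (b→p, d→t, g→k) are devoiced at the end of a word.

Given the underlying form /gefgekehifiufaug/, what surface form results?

gevgegehiviuvauk

Rule 1 (intervocalic voicing): /k/ is a voiceless obstruent between vowels /e/ and /e/, so it voices to [g]. /f/ is a voiceless obstruent between vowels /i/ and /i/, so it voices to [v]. /f/ is a voiceless obstruent between vowels /u/ and /a/, so it voices to [v]. /gefgekehifiufaug/ → gefgegehiviuvaug.
Rule 2 (regressive voicing assimilation): /f/ precedes the voiced obstruent /g/, so it voices to [v] by assimilation. /gefgegehiviuvaug/ → gevgegehiviuvaug.
Rule 3 (final devoicing): /g/ is a voiced stop in word-final position, so it devoices to [k]. /gevgegehiviuvaug/ → gevgegehiviuvauk.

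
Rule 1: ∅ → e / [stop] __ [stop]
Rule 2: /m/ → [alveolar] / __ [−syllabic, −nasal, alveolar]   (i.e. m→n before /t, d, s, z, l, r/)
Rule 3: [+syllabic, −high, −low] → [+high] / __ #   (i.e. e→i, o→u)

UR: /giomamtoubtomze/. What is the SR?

giomantoubetonzi

Rule 1 (stop-cluster e-epenthesis): /b/ and /t/ form a stop–stop cluster, so [e] is inserted between them. /giomamtoubtomze/ → giomamtoubetomze.
Rule 2 (nasal place assimilation): /m/ precedes the alveolar consonant /t/, so it assimilates in place to [n]. /m/ precedes the alveolar consonant /z/, so it assimilates in place to [n]. /giomamtoubetomze/ → giomantoubetonze.
Rule 3 (final vowel raising): /e/ is a mid vowel in word-final position, so it raises to [i]. /giomantoubetonze/ → giomantoubetonzi.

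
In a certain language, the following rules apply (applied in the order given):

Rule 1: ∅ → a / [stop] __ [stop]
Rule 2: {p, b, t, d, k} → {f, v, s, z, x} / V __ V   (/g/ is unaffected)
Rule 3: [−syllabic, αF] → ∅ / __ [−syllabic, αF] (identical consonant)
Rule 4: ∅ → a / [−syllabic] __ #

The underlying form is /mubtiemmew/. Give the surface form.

Rule 1 (stop-cluster a-epenthesis): /b/ and /t/ form a stop–stop cluster, so [a] is inserted between them. /mubtiemmew/ → mubatiemmew.
Rule 2 (intervocalic spirantization): /b/ is a stop between vowels /u/ and /a/, so it spirantizes to the fricative [v]. /t/ is a stop between vowels /a/ and /i/, so it spirantizes to the fricative [s]. /mubatiemmew/ → muvasiemmew.
Rule 3 (degemination): /mm/ is a geminate; the first /m/ deletes. /muvasiemmew/ → muvasiemew.
Rule 4 (final a-epenthesis): the form ends in the consonant /w/, so [a] is inserted word-finally. /muvasiemew/ → muvasiemewa.

muvasiemewa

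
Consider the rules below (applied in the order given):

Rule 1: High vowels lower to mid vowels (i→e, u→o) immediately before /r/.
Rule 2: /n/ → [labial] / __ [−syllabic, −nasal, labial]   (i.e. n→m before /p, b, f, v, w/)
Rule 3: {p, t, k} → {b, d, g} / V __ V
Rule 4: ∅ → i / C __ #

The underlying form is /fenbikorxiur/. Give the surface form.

Rule 1 (pre-rhotic lowering): /u/ is a high vowel immediately before /r/, so it lowers to [o]. /fenbikorxiur/ → fenbikorxior.
Rule 2 (nasal place assimilation): /n/ precedes the labial consonant /b/, so it assimilates in place to [m]. /fenbikorxior/ → fembikorxior.
Rule 3 (intervocalic voicing): /k/ is a voiceless stop between vowels /i/ and /o/, so it voices to [g]. /fembikorxior/ → fembigorxior.
Rule 4 (final i-epenthesis): the form ends in the consonant /r/, so [i] is inserted word-finally. /fembigorxior/ → fembigorxiori.

fembigorxiori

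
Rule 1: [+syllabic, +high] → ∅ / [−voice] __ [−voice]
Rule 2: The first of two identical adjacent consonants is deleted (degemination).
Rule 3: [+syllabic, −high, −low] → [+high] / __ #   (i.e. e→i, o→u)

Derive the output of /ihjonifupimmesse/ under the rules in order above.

Rule 1 (high vowel syncope): /u/ is a high vowel flanked by voiceless consonants /f/ and /p/, so it deletes. /ihjonifupimmesse/ → ihjonifpimmesse.
Rule 2 (degemination): /mm/ is a geminate; the first /m/ deletes. /ss/ is a geminate; the first /s/ deletes. /ihjonifpimmesse/ → ihjonifpimese.
Rule 3 (final vowel raising): /e/ is a mid vowel in word-final position, so it raises to [i]. /ihjonifpimese/ → ihjonifpimesi.

ihjonifpimesi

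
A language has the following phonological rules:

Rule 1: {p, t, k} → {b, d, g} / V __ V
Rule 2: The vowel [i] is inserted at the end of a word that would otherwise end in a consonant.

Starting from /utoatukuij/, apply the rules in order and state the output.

udoaduguiji

Rule 1 (intervocalic voicing): /t/ is a voiceless stop between vowels /u/ and /o/, so it voices to [d]. /t/ is a voiceless stop between vowels /a/ and /u/, so it voices to [d]. /k/ is a voiceless stop between vowels /u/ and /u/, so it voices to [g]. /utoatukuij/ → udoaduguij.
Rule 2 (final i-epenthesis): the form ends in the consonant /j/, so [i] is inserted word-finally. /udoaduguij/ → udoaduguiji.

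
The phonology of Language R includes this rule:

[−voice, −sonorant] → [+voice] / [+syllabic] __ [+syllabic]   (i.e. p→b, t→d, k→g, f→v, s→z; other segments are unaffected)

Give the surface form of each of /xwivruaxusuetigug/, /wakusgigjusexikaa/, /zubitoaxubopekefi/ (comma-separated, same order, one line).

/xwivruaxusuetigug/: /s/ is a voiceless obstruent between vowels /u/ and /u/, so it voices to [z]. /t/ is a voiceless obstruent between vowels /e/ and /i/, so it voices to [d]. → [xwivruaxuzuedigug].
/wakusgigjusexikaa/: /k/ is a voiceless obstruent between vowels /a/ and /u/, so it voices to [g]. /s/ is a voiceless obstruent between vowels /u/ and /e/, so it voices to [z]. /k/ is a voiceless obstruent between vowels /i/ and /a/, so it voices to [g]. → [wagusgigjuzexigaa].
/zubitoaxubopekefi/: /t/ is a voiceless obstruent between vowels /i/ and /o/, so it voices to [d]. /p/ is a voiceless obstruent between vowels /o/ and /e/, so it voices to [b]. /k/ is a voiceless obstruent between vowels /e/ and /e/, so it voices to [g]. /f/ is a voiceless obstruent between vowels /e/ and /i/, so it voices to [v]. → [zubidoaxubobegevi].

xwivruaxuzuedigug, wagusgigjuzexigaa, zubidoaxubobegevi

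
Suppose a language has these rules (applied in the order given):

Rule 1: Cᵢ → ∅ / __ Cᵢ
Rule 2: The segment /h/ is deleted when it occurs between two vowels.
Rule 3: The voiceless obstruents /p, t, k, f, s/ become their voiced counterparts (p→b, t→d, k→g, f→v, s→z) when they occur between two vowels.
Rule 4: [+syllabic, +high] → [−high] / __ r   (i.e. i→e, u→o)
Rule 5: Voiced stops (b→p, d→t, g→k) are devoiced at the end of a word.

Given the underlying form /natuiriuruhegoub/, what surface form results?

naduerioruegoup

Rule 1 (degemination): no segment meets the environment; /natuiriuruhegoub/ is unchanged.
Rule 2 (intervocalic h-deletion): /h/ occurs between vowels /u/ and /e/, so it deletes. /natuiriuruhegoub/ → natuiriuruegoub.
Rule 3 (intervocalic voicing): /t/ is a voiceless obstruent between vowels /a/ and /u/, so it voices to [d]. /natuiriuruegoub/ → naduiriuruegoub.
Rule 4 (pre-rhotic lowering): /i/ is a high vowel immediately before /r/, so it lowers to [e]. /u/ is a high vowel immediately before /r/, so it lowers to [o]. /naduiriuruegoub/ → naduerioruegoub.
Rule 5 (final devoicing): /b/ is a voiced stop in word-final position, so it devoices to [p]. /naduerioruegoub/ → naduerioruegoup.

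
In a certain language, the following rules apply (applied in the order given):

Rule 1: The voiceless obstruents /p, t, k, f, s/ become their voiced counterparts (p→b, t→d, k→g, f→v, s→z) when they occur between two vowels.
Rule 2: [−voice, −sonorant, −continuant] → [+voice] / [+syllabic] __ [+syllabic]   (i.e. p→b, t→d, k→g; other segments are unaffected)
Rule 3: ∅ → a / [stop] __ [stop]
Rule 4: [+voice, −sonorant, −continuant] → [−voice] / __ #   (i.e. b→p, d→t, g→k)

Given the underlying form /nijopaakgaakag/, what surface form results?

nijobaakagaagak

Rule 1 (intervocalic voicing): /p/ is a voiceless obstruent between vowels /o/ and /a/, so it voices to [b]. /k/ is a voiceless obstruent between vowels /a/ and /a/, so it voices to [g]. /nijopaakgaakag/ → nijobaakgaagag.
Rule 2 (intervocalic voicing): no segment meets the environment; /nijobaakgaagag/ is unchanged.
Rule 3 (stop-cluster a-epenthesis): /k/ and /g/ form a stop–stop cluster, so [a] is inserted between them. /nijobaakgaagag/ → nijobaakagaagag.
Rule 4 (final devoicing): /g/ is a voiced stop in word-final position, so it devoices to [k]. /nijobaakagaagag/ → nijobaakagaagak.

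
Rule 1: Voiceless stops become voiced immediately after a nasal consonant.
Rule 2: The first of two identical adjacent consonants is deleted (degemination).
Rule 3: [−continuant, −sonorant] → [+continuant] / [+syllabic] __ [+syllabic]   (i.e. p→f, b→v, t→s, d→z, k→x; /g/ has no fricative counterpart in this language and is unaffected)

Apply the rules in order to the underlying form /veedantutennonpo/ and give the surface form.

Rule 1 (post-nasal voicing): /t/ is a voiceless stop immediately after the nasal /n/, so it voices to [d]. /p/ is a voiceless stop immediately after the nasal /n/, so it voices to [b]. /veedantutennonpo/ → veedandutennonbo.
Rule 2 (degemination): /nn/ is a geminate; the first /n/ deletes. /veedandutennonbo/ → veedandutenonbo.
Rule 3 (intervocalic spirantization): /d/ is a stop between vowels /e/ and /a/, so it spirantizes to the fricative [z]. /t/ is a stop between vowels /u/ and /e/, so it spirantizes to the fricative [s]. /veedandutenonbo/ → veezandusenonbo.

veezandusenonbo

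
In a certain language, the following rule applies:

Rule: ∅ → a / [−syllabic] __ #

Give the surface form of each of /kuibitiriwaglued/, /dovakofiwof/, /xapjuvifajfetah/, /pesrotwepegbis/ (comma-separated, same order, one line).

kuibitiriwaglueda, dovakofiwofa, xapjuvifajfetaha, pesrotwepegbisa

/kuibitiriwaglued/: the form ends in the consonant /d/, so [a] is inserted word-finally. → [kuibitiriwaglueda].
/dovakofiwof/: the form ends in the consonant /f/, so [a] is inserted word-finally. → [dovakofiwofa].
/xapjuvifajfetah/: the form ends in the consonant /h/, so [a] is inserted word-finally. → [xapjuvifajfetaha].
/pesrotwepegbis/: the form ends in the consonant /s/, so [a] is inserted word-finally. → [pesrotwepegbisa].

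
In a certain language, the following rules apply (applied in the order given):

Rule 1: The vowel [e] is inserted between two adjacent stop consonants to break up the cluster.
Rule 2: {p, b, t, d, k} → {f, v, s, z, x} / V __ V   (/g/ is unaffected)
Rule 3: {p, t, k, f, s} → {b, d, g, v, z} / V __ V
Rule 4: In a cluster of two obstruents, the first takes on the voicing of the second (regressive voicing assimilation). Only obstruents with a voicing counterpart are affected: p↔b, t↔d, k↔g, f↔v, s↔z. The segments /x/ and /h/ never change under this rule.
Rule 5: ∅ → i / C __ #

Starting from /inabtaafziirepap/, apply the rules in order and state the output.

Rule 1 (stop-cluster e-epenthesis): /b/ and /t/ form a stop–stop cluster, so [e] is inserted between them. /inabtaafziirepap/ → inabetaafziirepap.
Rule 2 (intervocalic spirantization): /b/ is a stop between vowels /a/ and /e/, so it spirantizes to the fricative [v]. /t/ is a stop between vowels /e/ and /a/, so it spirantizes to the fricative [s]. /p/ is a stop between vowels /e/ and /a/, so it spirantizes to the fricative [f]. /inabetaafziirepap/ → inavesaafziirefap.
Rule 3 (intervocalic voicing): /s/ is a voiceless obstruent between vowels /e/ and /a/, so it voices to [z]. /f/ is a voiceless obstruent between vowels /e/ and /a/, so it voices to [v]. /inavesaafziirefap/ → inavezaafziirevap.
Rule 4 (regressive voicing assimilation): /f/ precedes the voiced obstruent /z/, so it voices to [v] by assimilation. /inavezaafziirevap/ → inavezaavziirevap.
Rule 5 (final i-epenthesis): the form ends in the consonant /p/, so [i] is inserted word-finally. /inavezaavziirevap/ → inavezaavziirevapi.

inavezaavziirevapi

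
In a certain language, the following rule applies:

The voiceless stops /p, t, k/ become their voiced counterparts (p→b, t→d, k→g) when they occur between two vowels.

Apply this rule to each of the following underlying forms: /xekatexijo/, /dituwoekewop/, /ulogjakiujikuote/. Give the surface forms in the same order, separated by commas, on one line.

xegadexijo, diduwoegewop, ulogjagiujiguode

/xekatexijo/: /k/ is a voiceless stop between vowels /e/ and /a/, so it voices to [g]. /t/ is a voiceless stop between vowels /a/ and /e/, so it voices to [d]. → [xegadexijo].
/dituwoekewop/: /t/ is a voiceless stop between vowels /i/ and /u/, so it voices to [d]. /k/ is a voiceless stop between vowels /e/ and /e/, so it voices to [g]. → [diduwoegewop].
/ulogjakiujikuote/: /k/ is a voiceless stop between vowels /a/ and /i/, so it voices to [g]. /k/ is a voiceless stop between vowels /i/ and /u/, so it voices to [g]. /t/ is a voiceless stop between vowels /o/ and /e/, so it voices to [d]. → [ulogjagiujiguode].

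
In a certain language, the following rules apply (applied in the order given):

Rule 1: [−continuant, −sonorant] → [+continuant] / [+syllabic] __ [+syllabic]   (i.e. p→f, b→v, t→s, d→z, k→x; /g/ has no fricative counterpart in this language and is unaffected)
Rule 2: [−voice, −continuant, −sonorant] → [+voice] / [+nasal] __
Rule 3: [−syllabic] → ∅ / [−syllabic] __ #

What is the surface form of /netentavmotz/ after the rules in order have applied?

Rule 1 (intervocalic spirantization): /t/ is a stop between vowels /e/ and /e/, so it spirantizes to the fricative [s]. /netentavmotz/ → nesentavmotz.
Rule 2 (post-nasal voicing): /t/ is a voiceless stop immediately after the nasal /n/, so it voices to [d]. /nesentavmotz/ → nesendavmotz.
Rule 3 (final cluster simplification): /z/ is the second consonant of a word-final cluster /tz/, so it deletes. /nesendavmotz/ → nesendavmot.

nesendavmot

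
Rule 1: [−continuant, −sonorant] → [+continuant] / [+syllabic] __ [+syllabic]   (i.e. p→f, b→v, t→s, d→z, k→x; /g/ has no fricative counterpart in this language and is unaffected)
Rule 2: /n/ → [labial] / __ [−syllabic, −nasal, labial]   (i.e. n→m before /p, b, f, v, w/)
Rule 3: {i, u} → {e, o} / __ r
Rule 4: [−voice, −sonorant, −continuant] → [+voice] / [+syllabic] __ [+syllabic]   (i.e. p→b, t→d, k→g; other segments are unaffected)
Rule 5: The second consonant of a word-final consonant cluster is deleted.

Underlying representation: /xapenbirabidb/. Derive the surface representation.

xafemberavid

Rule 1 (intervocalic spirantization): /p/ is a stop between vowels /a/ and /e/, so it spirantizes to the fricative [f]. /b/ is a stop between vowels /a/ and /i/, so it spirantizes to the fricative [v]. /xapenbirabidb/ → xafenbiravidb.
Rule 2 (nasal place assimilation): /n/ precedes the labial consonant /b/, so it assimilates in place to [m]. /xafenbiravidb/ → xafembiravidb.
Rule 3 (pre-rhotic lowering): /i/ is a high vowel immediately before /r/, so it lowers to [e]. /xafembiravidb/ → xafemberavidb.
Rule 4 (intervocalic voicing): no segment meets the environment; /xafemberavidb/ is unchanged.
Rule 5 (final cluster simplification): /b/ is the second consonant of a word-final cluster /db/, so it deletes. /xafemberavidb/ → xafemberavid.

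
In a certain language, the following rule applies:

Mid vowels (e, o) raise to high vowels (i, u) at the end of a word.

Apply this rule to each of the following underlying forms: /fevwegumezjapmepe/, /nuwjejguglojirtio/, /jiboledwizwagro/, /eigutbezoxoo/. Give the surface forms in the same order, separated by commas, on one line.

/fevwegumezjapmepe/: /e/ is a mid vowel in word-final position, so it raises to [i]. → [fevwegumezjapmepi].
/nuwjejguglojirtio/: /o/ is a mid vowel in word-final position, so it raises to [u]. → [nuwjejguglojirtiu].
/jiboledwizwagro/: /o/ is a mid vowel in word-final position, so it raises to [u]. → [jiboledwizwagru].
/eigutbezoxoo/: /o/ is a mid vowel in word-final position, so it raises to [u]. → [eigutbezoxou].

fevwegumezjapmepi, nuwjejguglojirtiu, jiboledwizwagru, eigutbezoxou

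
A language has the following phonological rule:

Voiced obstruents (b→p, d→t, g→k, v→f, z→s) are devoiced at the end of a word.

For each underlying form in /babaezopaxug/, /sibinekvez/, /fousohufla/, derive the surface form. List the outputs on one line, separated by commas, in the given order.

/babaezopaxug/: /g/ is a voiced obstruent in word-final position, so it devoices to [k]. → [babaezopaxuk].
/sibinekvez/: /z/ is a voiced obstruent in word-final position, so it devoices to [s]. → [sibinekves].
/fousohufla/: the rule's environment is not met; surfaces unchanged as [fousohufla].

babaezopaxuk, sibinekves, fousohufla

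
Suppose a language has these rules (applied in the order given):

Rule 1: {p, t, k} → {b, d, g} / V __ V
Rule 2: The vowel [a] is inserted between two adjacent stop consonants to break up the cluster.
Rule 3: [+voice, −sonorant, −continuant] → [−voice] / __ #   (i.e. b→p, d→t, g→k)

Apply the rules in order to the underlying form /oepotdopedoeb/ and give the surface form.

Rule 1 (intervocalic voicing): /p/ is a voiceless stop between vowels /e/ and /o/, so it voices to [b]. /p/ is a voiceless stop between vowels /o/ and /e/, so it voices to [b]. /oepotdopedoeb/ → oebotdobedoeb.
Rule 2 (stop-cluster a-epenthesis): /t/ and /d/ form a stop–stop cluster, so [a] is inserted between them. /oebotdobedoeb/ → oebotadobedoeb.
Rule 3 (final devoicing): /b/ is a voiced stop in word-final position, so it devoices to [p]. /oebotadobedoeb/ → oebotadobedoep.

oebotadobedoep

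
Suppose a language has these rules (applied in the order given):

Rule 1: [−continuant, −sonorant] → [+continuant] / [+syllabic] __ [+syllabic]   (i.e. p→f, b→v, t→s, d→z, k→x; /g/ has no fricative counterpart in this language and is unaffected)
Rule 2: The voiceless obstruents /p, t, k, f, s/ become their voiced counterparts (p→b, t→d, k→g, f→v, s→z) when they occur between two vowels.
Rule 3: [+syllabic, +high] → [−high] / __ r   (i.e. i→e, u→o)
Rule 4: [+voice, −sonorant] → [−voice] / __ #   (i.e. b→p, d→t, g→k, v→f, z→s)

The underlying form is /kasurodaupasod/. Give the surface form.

Rule 1 (intervocalic spirantization): /d/ is a stop between vowels /o/ and /a/, so it spirantizes to the fricative [z]. /p/ is a stop between vowels /u/ and /a/, so it spirantizes to the fricative [f]. /kasurodaupasod/ → kasurozaufasod.
Rule 2 (intervocalic voicing): /s/ is a voiceless obstruent between vowels /a/ and /u/, so it voices to [z]. /f/ is a voiceless obstruent between vowels /u/ and /a/, so it voices to [v]. /s/ is a voiceless obstruent between vowels /a/ and /o/, so it voices to [z]. /kasurozaufasod/ → kazurozauvazod.
Rule 3 (pre-rhotic lowering): /u/ is a high vowel immediately before /r/, so it lowers to [o]. /kazurozauvazod/ → kazorozauvazod.
Rule 4 (final devoicing): /d/ is a voiced obstruent in word-final position, so it devoices to [t]. /kazorozauvazod/ → kazorozauvazot.

kazorozauvazot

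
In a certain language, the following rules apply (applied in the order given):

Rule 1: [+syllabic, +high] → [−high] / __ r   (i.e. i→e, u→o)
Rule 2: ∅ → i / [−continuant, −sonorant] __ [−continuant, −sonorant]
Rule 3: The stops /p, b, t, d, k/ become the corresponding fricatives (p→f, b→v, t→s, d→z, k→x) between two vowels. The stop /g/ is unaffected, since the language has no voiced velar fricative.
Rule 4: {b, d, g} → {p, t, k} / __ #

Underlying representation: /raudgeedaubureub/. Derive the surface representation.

Rule 1 (pre-rhotic lowering): /u/ is a high vowel immediately before /r/, so it lowers to [o]. /raudgeedaubureub/ → raudgeedauboreub.
Rule 2 (stop-cluster i-epenthesis): /d/ and /g/ form a stop–stop cluster, so [i] is inserted between them. /raudgeedauboreub/ → raudigeedauboreub.
Rule 3 (intervocalic spirantization): /d/ is a stop between vowels /u/ and /i/, so it spirantizes to the fricative [z]. /d/ is a stop between vowels /e/ and /a/, so it spirantizes to the fricative [z]. /b/ is a stop between vowels /u/ and /o/, so it spirantizes to the fricative [v]. /raudigeedauboreub/ → rauzigeezauvoreub.
Rule 4 (final devoicing): /b/ is a voiced stop in word-final position, so it devoices to [p]. /rauzigeezauvoreub/ → rauzigeezauvoreup.

rauzigeezauvoreup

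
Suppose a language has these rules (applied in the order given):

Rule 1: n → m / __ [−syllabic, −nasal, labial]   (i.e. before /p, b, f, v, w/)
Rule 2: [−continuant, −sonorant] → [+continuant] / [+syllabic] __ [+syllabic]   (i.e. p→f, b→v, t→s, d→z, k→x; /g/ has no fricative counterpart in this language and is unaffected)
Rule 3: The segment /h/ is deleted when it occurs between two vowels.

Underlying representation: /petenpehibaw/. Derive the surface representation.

Rule 1 (nasal place assimilation): /n/ precedes the labial consonant /p/, so it assimilates in place to [m]. /petenpehibaw/ → petempehibaw.
Rule 2 (intervocalic spirantization): /t/ is a stop between vowels /e/ and /e/, so it spirantizes to the fricative [s]. /b/ is a stop between vowels /i/ and /a/, so it spirantizes to the fricative [v]. /petempehibaw/ → pesempehivaw.
Rule 3 (intervocalic h-deletion): /h/ occurs between vowels /e/ and /i/, so it deletes. /pesempehivaw/ → pesempeivaw.

pesempeivaw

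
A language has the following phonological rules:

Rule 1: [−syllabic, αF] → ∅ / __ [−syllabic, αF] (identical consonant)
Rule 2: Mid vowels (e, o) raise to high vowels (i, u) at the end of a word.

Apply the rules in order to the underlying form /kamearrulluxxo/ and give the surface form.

Rule 1 (degemination): /rr/ is a geminate; the first /r/ deletes. /ll/ is a geminate; the first /l/ deletes. /xx/ is a geminate; the first /x/ deletes. /kamearrulluxxo/ → kamearuluxo.
Rule 2 (final vowel raising): /o/ is a mid vowel in word-final position, so it raises to [u]. /kamearuluxo/ → kamearuluxu.

kamearuluxu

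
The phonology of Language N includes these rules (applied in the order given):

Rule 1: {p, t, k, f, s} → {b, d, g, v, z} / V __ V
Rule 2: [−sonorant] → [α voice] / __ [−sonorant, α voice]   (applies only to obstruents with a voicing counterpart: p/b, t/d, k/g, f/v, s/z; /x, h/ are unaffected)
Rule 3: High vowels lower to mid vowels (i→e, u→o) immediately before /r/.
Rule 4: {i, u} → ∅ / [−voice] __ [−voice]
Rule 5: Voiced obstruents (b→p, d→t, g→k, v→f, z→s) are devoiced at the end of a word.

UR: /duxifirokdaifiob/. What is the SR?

Rule 1 (intervocalic voicing): /f/ is a voiceless obstruent between vowels /i/ and /i/, so it voices to [v]. /f/ is a voiceless obstruent between vowels /i/ and /i/, so it voices to [v]. /duxifirokdaifiob/ → duxivirokdaiviob.
Rule 2 (regressive voicing assimilation): /k/ precedes the voiced obstruent /d/, so it voices to [g] by assimilation. /duxivirokdaiviob/ → duxivirogdaiviob.
Rule 3 (pre-rhotic lowering): /i/ is a high vowel immediately before /r/, so it lowers to [e]. /duxivirogdaiviob/ → duxiverogdaiviob.
Rule 4 (high vowel syncope): no segment meets the environment; /duxiverogdaiviob/ is unchanged.
Rule 5 (final devoicing): /b/ is a voiced obstruent in word-final position, so it devoices to [p]. /duxiverogdaiviob/ → duxiverogdaiviop.

duxiverogdaiviop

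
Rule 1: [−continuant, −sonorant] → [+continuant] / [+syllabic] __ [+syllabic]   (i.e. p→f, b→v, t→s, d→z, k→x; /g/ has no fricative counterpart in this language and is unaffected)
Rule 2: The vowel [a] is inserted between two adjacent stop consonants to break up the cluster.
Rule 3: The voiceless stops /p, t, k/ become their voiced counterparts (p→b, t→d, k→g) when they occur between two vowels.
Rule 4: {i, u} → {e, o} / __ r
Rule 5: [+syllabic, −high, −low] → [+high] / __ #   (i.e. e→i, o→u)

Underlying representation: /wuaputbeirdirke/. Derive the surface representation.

Rule 1 (intervocalic spirantization): /p/ is a stop between vowels /a/ and /u/, so it spirantizes to the fricative [f]. /wuaputbeirdirke/ → wuafutbeirdirke.
Rule 2 (stop-cluster a-epenthesis): /t/ and /b/ form a stop–stop cluster, so [a] is inserted between them. /wuafutbeirdirke/ → wuafutabeirdirke.
Rule 3 (intervocalic voicing): /t/ is a voiceless stop between vowels /u/ and /a/, so it voices to [d]. /wuafutabeirdirke/ → wuafudabeirdirke.
Rule 4 (pre-rhotic lowering): /i/ is a high vowel immediately before /r/, so it lowers to [e]. /i/ is a high vowel immediately before /r/, so it lowers to [e]. /wuafudabeirdirke/ → wuafudabeerderke.
Rule 5 (final vowel raising): /e/ is a mid vowel in word-final position, so it raises to [i]. /wuafudabeerderke/ → wuafudabeerderki.

wuafudabeerderki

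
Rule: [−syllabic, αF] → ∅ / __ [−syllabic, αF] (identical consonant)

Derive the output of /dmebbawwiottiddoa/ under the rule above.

dmebawiotidoa

/bb/ is a geminate; the first /b/ deletes.
/ww/ is a geminate; the first /w/ deletes.
/tt/ is a geminate; the first /t/ deletes.
/dd/ is a geminate; the first /d/ deletes.
The other instances of /d/, /m/, /b/, /w/, /t/ do not occur in the required environment and remain unchanged.
Surface form: [dmebawiotidoa].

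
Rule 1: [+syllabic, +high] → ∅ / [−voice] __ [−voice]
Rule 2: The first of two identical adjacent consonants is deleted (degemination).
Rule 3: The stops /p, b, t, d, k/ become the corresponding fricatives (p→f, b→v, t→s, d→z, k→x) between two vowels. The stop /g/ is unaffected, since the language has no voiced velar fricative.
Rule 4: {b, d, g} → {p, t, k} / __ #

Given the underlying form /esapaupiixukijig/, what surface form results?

esafaufiixkijik

Rule 1 (high vowel syncope): /u/ is a high vowel flanked by voiceless consonants /x/ and /k/, so it deletes. /esapaupiixukijig/ → esapaupiixkijig.
Rule 2 (degemination): no segment meets the environment; /esapaupiixkijig/ is unchanged.
Rule 3 (intervocalic spirantization): /p/ is a stop between vowels /a/ and /a/, so it spirantizes to the fricative [f]. /p/ is a stop between vowels /u/ and /i/, so it spirantizes to the fricative [f]. /esapaupiixkijig/ → esafaufiixkijig.
Rule 4 (final devoicing): /g/ is a voiced stop in word-final position, so it devoices to [k]. /esafaufiixkijig/ → esafaufiixkijik.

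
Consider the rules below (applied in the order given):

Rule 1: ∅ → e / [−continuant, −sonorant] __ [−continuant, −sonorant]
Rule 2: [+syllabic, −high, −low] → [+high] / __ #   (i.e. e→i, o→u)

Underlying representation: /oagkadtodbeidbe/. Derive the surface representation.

Rule 1 (stop-cluster e-epenthesis): /g/ and /k/ form a stop–stop cluster, so [e] is inserted between them. /d/ and /t/ form a stop–stop cluster, so [e] is inserted between them. /d/ and /b/ form a stop–stop cluster, so [e] is inserted between them. /d/ and /b/ form a stop–stop cluster, so [e] is inserted between them. /oagkadtodbeidbe/ → oagekadetodebeidebe.
Rule 2 (final vowel raising): /e/ is a mid vowel in word-final position, so it raises to [i]. /oagekadetodebeidebe/ → oagekadetodebeidebi.

oagekadetodebeidebi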